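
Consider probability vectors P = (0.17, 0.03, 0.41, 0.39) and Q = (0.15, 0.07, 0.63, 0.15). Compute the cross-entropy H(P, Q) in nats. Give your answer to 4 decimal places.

1.3316 nats

H(P,Q) = −Σ p·ln q.
  −0.17·ln(0.15) = 0.32251
  −0.03·ln(0.07) = 0.07978
  −0.41·ln(0.63) = 0.18943
  −0.39·ln(0.15) = 0.73988
H(P,Q) = 1.3316 nats.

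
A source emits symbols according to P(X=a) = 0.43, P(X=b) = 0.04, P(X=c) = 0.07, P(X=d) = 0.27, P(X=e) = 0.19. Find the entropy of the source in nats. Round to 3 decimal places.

1.347 nats

H(X) = −Σ p·ln p.
  −(0.43)·ln(0.43) = 0.3629
  −(0.04)·ln(0.04) = 0.1288
  −(0.07)·ln(0.07) = 0.1861
  −(0.27)·ln(0.27) = 0.3535
  −(0.19)·ln(0.19) = 0.3155
Sum: 0.3629 + 0.1288 + 0.1861 + 0.3535 + 0.3155 = 1.347 nats.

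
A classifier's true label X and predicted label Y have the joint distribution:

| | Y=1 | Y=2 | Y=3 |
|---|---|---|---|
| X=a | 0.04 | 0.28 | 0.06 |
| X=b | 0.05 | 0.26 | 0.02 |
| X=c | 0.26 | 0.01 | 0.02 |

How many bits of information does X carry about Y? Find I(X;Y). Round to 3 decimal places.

Marginals: p(X) = (0.3800, 0.3300, 0.2900), p(Y) = (0.3500, 0.5500, 0.1000).
I(X;Y) = Σ p(x,y)·log₂[p(x,y)/(p(x)p(y))].
  (a,1): 0.04·log₂(0.3008) = -0.0693
  (a,2): 0.28·log₂(1.3397) = 0.1181
  (a,3): 0.06·log₂(1.5789) = 0.0395
  (b,1): 0.05·log₂(0.4329) = -0.0604
  (b,2): 0.26·log₂(1.4325) = 0.1348
  (b,3): 0.02·log₂(0.6061) = -0.0144
  (c,1): 0.26·log₂(2.5616) = 0.3528
  (c,2): 0.01·log₂(0.0627) = -0.0400
  (c,3): 0.02·log₂(0.6897) = -0.0107
Sum = 0.450 bits.

0.450 bits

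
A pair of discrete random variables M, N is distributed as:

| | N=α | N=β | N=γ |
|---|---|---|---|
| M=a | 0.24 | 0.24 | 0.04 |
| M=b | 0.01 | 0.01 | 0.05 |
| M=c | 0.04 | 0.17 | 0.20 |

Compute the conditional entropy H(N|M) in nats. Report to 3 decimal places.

0.916 nats

Marginals: p(M) = (0.5200, 0.0700, 0.4100), p(N) = (0.2900, 0.4200, 0.2900).
H(N|M) = Σ p(M) · H(N|M=·).
  M=a: p=0.5200, H(N|M=a) = 0.9110
  M=b: p=0.0700, H(N|M=b) = 0.7963
  M=c: p=0.4100, H(N|M=c) = 0.9422
Weighted sum = 0.916 nats.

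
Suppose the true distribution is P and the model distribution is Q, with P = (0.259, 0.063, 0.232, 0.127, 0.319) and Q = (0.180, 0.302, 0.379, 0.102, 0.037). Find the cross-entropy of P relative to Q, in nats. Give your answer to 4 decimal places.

2.0863 nats

H(P,Q) = −Σ p·ln q.
  −0.259·ln(0.180) = 0.44413
  −0.063·ln(0.302) = 0.07543
  −0.232·ln(0.379) = 0.22509
  −0.127·ln(0.102) = 0.28991
  −0.319·ln(0.037) = 1.05169
H(P,Q) = 2.0863 nats.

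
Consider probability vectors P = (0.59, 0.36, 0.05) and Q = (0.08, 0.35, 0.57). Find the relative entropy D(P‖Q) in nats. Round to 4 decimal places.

1.0673 nats

D(P‖Q) = Σ p·ln(p/q).
  0.59·ln(0.59/0.08) = 1.17888
  0.36·ln(0.36/0.35) = 0.01014
  0.05·ln(0.05/0.57) = -0.12168
D(P‖Q) = 1.0673 nats.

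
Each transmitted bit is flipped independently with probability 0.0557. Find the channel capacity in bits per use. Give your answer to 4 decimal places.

0.6899 bits

Binary symmetric channel: C = 1 − h₂(ε) where h₂ is the binary entropy function.
h₂(0.0557) = −0.0557·log₂0.0557 − 0.9443·log₂0.9443 = 0.3101.
C = 1 − 0.3101 = 0.6899 bits per channel use.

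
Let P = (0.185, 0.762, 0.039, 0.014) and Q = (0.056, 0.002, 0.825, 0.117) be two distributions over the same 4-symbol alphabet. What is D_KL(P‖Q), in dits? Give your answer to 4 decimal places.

D(P‖Q) = Σ p·log₁₀(p/q).
  0.185·log₁₀(0.185/0.056) = 0.09601
  0.762·log₁₀(0.762/0.002) = 1.96666
  0.039·log₁₀(0.039/0.825) = -0.05169
  0.014·log₁₀(0.014/0.117) = -0.01291
D(P‖Q) = 1.9981 dits.

1.9981 dits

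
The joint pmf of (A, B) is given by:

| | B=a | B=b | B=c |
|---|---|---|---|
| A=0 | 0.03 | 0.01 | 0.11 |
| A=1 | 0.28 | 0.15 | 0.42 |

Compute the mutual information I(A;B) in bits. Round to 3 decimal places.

0.023 bits

Marginals: p(A) = (0.1500, 0.8500), p(B) = (0.3100, 0.1600, 0.5300).
I(A;B) = Σ p(x,y)·log₂[p(x,y)/(p(x)p(y))].
  (0,a): 0.03·log₂(0.6452) = -0.0190
  (0,b): 0.01·log₂(0.4167) = -0.0126
  (0,c): 0.11·log₂(1.3836) = 0.0515
  (1,a): 0.28·log₂(1.0626) = 0.0245
  (1,b): 0.15·log₂(1.1029) = 0.0212
  (1,c): 0.42·log₂(0.9323) = -0.0425
Sum = 0.023 bits.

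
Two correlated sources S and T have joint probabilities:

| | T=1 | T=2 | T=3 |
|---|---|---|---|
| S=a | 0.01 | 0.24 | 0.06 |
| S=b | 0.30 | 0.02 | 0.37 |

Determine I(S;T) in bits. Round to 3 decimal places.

0.477 bits

Marginals: p(S) = (0.3100, 0.6900), p(T) = (0.3100, 0.2600, 0.4300).
I(S;T) = Σ p(x,y)·log₂[p(x,y)/(p(x)p(y))].
  (a,1): 0.01·log₂(0.1041) = -0.0326
  (a,2): 0.24·log₂(2.9777) = 0.3778
  (a,3): 0.06·log₂(0.4501) = -0.0691
  (b,1): 0.30·log₂(1.4025) = 0.1464
  (b,2): 0.02·log₂(0.1115) = -0.0633
  (b,3): 0.37·log₂(1.2471) = 0.1179
Sum = 0.477 bits.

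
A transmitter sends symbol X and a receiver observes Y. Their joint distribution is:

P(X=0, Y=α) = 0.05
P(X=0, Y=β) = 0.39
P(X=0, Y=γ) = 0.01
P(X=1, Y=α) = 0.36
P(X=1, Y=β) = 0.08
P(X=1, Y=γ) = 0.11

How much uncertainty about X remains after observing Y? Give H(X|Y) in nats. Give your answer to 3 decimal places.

Marginals: p(X) = (0.4500, 0.5500), p(Y) = (0.4100, 0.4700, 0.1200).
H(X|Y) = Σ p(Y) · H(X|Y=·).
  Y=α: p=0.4100, H(X|Y=α) = 0.3708
  Y=β: p=0.4700, H(X|Y=β) = 0.4562
  Y=γ: p=0.1200, H(X|Y=γ) = 0.2868
Weighted sum = 0.401 nats.

0.401 nats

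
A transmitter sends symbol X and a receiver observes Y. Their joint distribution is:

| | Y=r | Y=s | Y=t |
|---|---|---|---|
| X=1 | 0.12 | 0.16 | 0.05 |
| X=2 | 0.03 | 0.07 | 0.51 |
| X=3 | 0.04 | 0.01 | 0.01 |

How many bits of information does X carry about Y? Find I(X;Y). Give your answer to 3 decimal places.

Marginals: p(X) = (0.3300, 0.6100, 0.0600), p(Y) = (0.1900, 0.2400, 0.5700).
I(X;Y) = H(X) + H(Y) − H(X,Y).
H(X) = 1.2064, H(Y) = 1.4116, H(X,Y) = 2.2406.
I(X;Y) = 1.2064 + 1.4116 − 2.2406 = 0.377 bits.

0.377 bits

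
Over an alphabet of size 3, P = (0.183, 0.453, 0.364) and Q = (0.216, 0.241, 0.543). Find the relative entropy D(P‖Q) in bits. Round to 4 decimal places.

0.1586 bits

D(P‖Q) = Σ p·log₂(p/q).
  0.183·log₂(0.183/0.216) = -0.04377
  0.453·log₂(0.453/0.241) = 0.41245
  0.364·log₂(0.364/0.543) = -0.21003
D(P‖Q) = 0.1586 bits.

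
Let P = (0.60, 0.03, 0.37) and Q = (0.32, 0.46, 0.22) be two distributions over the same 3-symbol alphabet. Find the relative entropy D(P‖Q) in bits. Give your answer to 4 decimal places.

0.7035 bits

D(P‖Q) = Σ p·log₂(p/q).
  0.60·log₂(0.60/0.32) = 0.54413
  0.03·log₂(0.03/0.46) = -0.11816
  0.37·log₂(0.37/0.22) = 0.27751
D(P‖Q) = 0.7035 bits.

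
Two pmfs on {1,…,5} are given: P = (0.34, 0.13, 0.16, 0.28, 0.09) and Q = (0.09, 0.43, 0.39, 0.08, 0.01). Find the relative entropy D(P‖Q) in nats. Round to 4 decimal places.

0.7024 nats

D(P‖Q) = Σ p·ln(p/q).
  0.34·ln(0.34/0.09) = 0.45191
  0.13·ln(0.13/0.43) = -0.15551
  0.16·ln(0.16/0.39) = -0.14256
  0.28·ln(0.28/0.08) = 0.35077
  0.09·ln(0.09/0.01) = 0.19775
D(P‖Q) = 0.7024 nats.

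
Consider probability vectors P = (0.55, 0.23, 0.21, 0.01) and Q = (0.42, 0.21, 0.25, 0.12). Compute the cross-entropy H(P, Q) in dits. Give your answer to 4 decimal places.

0.4987 dits

H(P,Q) = −Σ p·log₁₀ q.
  −0.55·log₁₀(0.42) = 0.20721
  −0.23·log₁₀(0.21) = 0.15589
  −0.21·log₁₀(0.25) = 0.12643
  −0.01·log₁₀(0.12) = 0.00921
H(P,Q) = 0.4987 dits.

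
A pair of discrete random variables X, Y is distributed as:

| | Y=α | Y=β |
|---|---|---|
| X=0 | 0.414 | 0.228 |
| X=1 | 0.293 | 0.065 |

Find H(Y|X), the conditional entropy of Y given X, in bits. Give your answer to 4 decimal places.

0.8473 bits

Marginals: p(X) = (0.6420, 0.3580), p(Y) = (0.7070, 0.2930).
H(Y|X) = Σ p(X) · H(Y|X=·).
  X=0: p=0.6420, H(Y|X=0) = 0.9386
  X=1: p=0.3580, H(Y|X=1) = 0.6835
Weighted sum = 0.8473 bits.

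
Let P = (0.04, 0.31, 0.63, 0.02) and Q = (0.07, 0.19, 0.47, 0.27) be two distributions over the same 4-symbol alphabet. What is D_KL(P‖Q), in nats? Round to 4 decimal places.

D(P‖Q) = Σ p·ln(p/q).
  0.04·ln(0.04/0.07) = -0.02238
  0.31·ln(0.31/0.19) = 0.15176
  0.63·ln(0.63/0.47) = 0.18458
  0.02·ln(0.02/0.27) = -0.05205
D(P‖Q) = 0.2619 nats.

0.2619 nats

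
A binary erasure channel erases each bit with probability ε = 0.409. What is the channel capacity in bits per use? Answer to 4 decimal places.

Binary erasure channel: capacity C = 1 − ε.
C = 1 − 0.409 = 0.5910 bits per channel use.

0.5910 bits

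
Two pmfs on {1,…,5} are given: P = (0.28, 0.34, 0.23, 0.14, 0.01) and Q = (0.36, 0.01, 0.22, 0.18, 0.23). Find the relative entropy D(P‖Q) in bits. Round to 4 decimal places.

1.5470 bits

D(P‖Q) = Σ p·log₂(p/q).
  0.28·log₂(0.28/0.36) = -0.10152
  0.34·log₂(0.34/0.01) = 1.72974
  0.23·log₂(0.23/0.22) = 0.01475
  0.14·log₂(0.14/0.18) = -0.05076
  0.01·log₂(0.01/0.23) = -0.04524
D(P‖Q) = 1.5470 bits.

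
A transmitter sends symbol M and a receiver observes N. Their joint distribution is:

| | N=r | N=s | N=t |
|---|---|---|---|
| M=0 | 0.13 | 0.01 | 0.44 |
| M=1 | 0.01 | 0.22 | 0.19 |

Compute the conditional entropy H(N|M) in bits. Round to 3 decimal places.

0.991 bits

Chain rule: H(N|M) = H(M,N) − H(M).
Marginals: p(M) = (0.5800, 0.4200), p(N) = (0.1400, 0.2300, 0.6300).
H(M,N) = 1.9725 bits; H(M) = 0.9815 bits.
H(N|M) = 1.9725 − 0.9815 = 0.991 bits.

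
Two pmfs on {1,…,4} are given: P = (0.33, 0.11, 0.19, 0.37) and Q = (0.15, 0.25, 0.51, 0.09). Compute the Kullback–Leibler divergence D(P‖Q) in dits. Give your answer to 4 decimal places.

0.2195 dits

D(P‖Q) = Σ p·log₁₀(p/q).
  0.33·log₁₀(0.33/0.15) = 0.11300
  0.11·log₁₀(0.11/0.25) = -0.03922
  0.19·log₁₀(0.19/0.51) = -0.08148
  0.37·log₁₀(0.37/0.09) = 0.22716
D(P‖Q) = 0.2195 dits.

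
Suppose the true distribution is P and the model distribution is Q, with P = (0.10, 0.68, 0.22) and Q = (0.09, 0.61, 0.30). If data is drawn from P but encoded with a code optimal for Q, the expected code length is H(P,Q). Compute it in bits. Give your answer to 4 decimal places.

1.2144 bits

H(P,Q) = −Σ p·log₂ q.
  −0.10·log₂(0.09) = 0.34739
  −0.68·log₂(0.61) = 0.48492
  −0.22·log₂(0.30) = 0.38213
H(P,Q) = 1.2144 bits.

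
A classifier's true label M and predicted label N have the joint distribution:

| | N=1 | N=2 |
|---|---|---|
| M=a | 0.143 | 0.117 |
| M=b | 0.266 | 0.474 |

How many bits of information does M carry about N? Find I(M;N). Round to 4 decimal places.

0.0206 bits

Marginals: p(M) = (0.2600, 0.7400), p(N) = (0.4090, 0.5910).
I(M;N) = Σ p(x,y)·log₂[p(x,y)/(p(x)p(y))].
  (a,1): 0.143·log₂(1.3447) = 0.06111
  (a,2): 0.117·log₂(0.7614) = -0.04601
  (b,1): 0.266·log₂(0.8789) = -0.04955
  (b,2): 0.474·log₂(1.0838) = 0.05505
Sum = 0.0206 bits.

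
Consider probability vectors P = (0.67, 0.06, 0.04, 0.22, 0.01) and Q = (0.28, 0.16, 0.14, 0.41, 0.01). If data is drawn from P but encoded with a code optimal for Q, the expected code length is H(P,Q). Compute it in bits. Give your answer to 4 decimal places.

1.8520 bits

H(P,Q) = −Σ p·log₂ q.
  −0.67·log₂(0.28) = 1.23046
  −0.06·log₂(0.16) = 0.15863
  −0.04·log₂(0.14) = 0.11346
  −0.22·log₂(0.41) = 0.28299
  −0.01·log₂(0.01) = 0.06644
H(P,Q) = 1.8520 bits.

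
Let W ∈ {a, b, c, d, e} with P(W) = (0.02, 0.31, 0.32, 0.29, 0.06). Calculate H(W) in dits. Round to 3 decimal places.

0.579 dits

H(W) = −Σ p·log₁₀ p.
  −(0.02)·log₁₀(0.02) = 0.0340
  −(0.31)·log₁₀(0.31) = 0.1577
  −(0.32)·log₁₀(0.32) = 0.1584
  −(0.29)·log₁₀(0.29) = 0.1559
  −(0.06)·log₁₀(0.06) = 0.0733
Sum: 0.0340 + 0.1577 + 0.1584 + 0.1559 + 0.0733 = 0.579 dits.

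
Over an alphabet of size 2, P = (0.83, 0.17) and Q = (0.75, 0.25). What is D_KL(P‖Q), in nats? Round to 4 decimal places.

0.0186 nats

D(P‖Q) = Σ p·ln(p/q).
  0.83·ln(0.83/0.75) = 0.08412
  0.17·ln(0.17/0.25) = -0.06556
D(P‖Q) = 0.0186 nats.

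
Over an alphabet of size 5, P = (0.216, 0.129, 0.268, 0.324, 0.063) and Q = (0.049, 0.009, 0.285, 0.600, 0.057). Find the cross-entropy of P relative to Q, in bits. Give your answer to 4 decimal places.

2.8010 bits

H(P,Q) = −Σ p·log₂ q.
  −0.216·log₂(0.049) = 0.93983
  −0.129·log₂(0.009) = 0.87667
  −0.268·log₂(0.285) = 0.48534
  −0.324·log₂(0.600) = 0.23878
  −0.063·log₂(0.057) = 0.26037
H(P,Q) = 2.8010 bits.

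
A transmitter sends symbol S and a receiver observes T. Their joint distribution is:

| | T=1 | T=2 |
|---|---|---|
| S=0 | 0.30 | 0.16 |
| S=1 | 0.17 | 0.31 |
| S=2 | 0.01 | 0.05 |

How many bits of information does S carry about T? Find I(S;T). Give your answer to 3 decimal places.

0.081 bits

Marginals: p(S) = (0.4600, 0.4800, 0.0600), p(T) = (0.4800, 0.5200).
I(S;T) = Σ p(x,y)·log₂[p(x,y)/(p(x)p(y))].
  (0,1): 0.30·log₂(1.3587) = 0.1327
  (0,2): 0.16·log₂(0.6689) = -0.0928
  (1,1): 0.17·log₂(0.7378) = -0.0746
  (1,2): 0.31·log₂(1.2420) = 0.0969
  (2,1): 0.01·log₂(0.3472) = -0.0153
  (2,2): 0.05·log₂(1.6026) = 0.0340
Sum = 0.081 bits.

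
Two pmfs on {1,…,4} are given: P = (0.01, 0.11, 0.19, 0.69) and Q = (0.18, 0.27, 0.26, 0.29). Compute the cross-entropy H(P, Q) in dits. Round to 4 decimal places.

0.5521 dits

H(P,Q) = −Σ p·log₁₀ q.
  −0.01·log₁₀(0.18) = 0.00745
  −0.11·log₁₀(0.27) = 0.06255
  −0.19·log₁₀(0.26) = 0.11116
  −0.69·log₁₀(0.29) = 0.37095
H(P,Q) = 0.5521 dits.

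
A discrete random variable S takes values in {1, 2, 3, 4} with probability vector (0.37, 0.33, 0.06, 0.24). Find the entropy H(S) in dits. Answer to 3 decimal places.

0.541 dits

H(S) = −Σ p·log₁₀ p.
  −(0.37)·log₁₀(0.37) = 0.1598
  −(0.33)·log₁₀(0.33) = 0.1589
  −(0.06)·log₁₀(0.06) = 0.0733
  −(0.24)·log₁₀(0.24) = 0.1487
Sum: 0.1598 + 0.1589 + 0.0733 + 0.1487 = 0.541 dits.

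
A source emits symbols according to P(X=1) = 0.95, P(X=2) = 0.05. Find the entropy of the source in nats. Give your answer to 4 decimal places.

H(X) = −Σ p·ln p.
  −(0.95)·ln(0.95) = 0.04873
  −(0.05)·ln(0.05) = 0.14979
Sum: 0.04873 + 0.14979 = 0.1985 nats.

0.1985 nats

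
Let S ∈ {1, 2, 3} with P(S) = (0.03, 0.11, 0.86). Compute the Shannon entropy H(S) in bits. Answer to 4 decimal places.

H(S) = −Σ p·log₂ p.
  −(0.03)·log₂(0.03) = 0.15177
  −(0.11)·log₂(0.11) = 0.35029
  −(0.86)·log₂(0.86) = 0.18713
Sum: 0.15177 + 0.35029 + 0.18713 = 0.6892 bits.

0.6892 bits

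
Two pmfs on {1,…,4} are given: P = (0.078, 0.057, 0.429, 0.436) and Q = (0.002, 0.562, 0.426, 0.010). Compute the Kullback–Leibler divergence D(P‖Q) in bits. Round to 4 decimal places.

D(P‖Q) = Σ p·log₂(p/q).
  0.078·log₂(0.078/0.002) = 0.41226
  0.057·log₂(0.057/0.562) = -0.18819
  0.429·log₂(0.429/0.426) = 0.00434
  0.436·log₂(0.436/0.010) = 2.37457
D(P‖Q) = 2.6030 bits.

2.6030 bits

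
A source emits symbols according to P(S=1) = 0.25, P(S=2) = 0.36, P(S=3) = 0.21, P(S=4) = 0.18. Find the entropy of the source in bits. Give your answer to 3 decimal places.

H(S) = −Σ p·log₂ p.
  −(0.25)·log₂(0.25) = 0.5000
  −(0.36)·log₂(0.36) = 0.5306
  −(0.21)·log₂(0.21) = 0.4728
  −(0.18)·log₂(0.18) = 0.4453
Sum: 0.5000 + 0.5306 + 0.4728 + 0.4453 = 1.949 bits.

1.949 bits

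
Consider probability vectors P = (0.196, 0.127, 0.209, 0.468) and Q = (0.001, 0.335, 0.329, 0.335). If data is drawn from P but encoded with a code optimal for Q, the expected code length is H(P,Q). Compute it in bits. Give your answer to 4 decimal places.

H(P,Q) = −Σ p·log₂ q.
  −0.196·log₂(0.001) = 1.95329
  −0.127·log₂(0.335) = 0.20038
  −0.209·log₂(0.329) = 0.33520
  −0.468·log₂(0.335) = 0.73839
H(P,Q) = 3.2273 bits.

3.2273 bits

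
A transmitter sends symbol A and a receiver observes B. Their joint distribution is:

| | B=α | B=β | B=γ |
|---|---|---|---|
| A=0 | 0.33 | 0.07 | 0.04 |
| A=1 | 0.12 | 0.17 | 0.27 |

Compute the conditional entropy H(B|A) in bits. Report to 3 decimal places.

Marginals: p(A) = (0.4400, 0.5600), p(B) = (0.4500, 0.2400, 0.3100).
H(B|A) = Σ p(A) · H(B|A=·).
  A=0: p=0.4400, H(B|A=0) = 1.0477
  A=1: p=0.5600, H(B|A=1) = 1.5058
Weighted sum = 1.304 bits.

1.304 bits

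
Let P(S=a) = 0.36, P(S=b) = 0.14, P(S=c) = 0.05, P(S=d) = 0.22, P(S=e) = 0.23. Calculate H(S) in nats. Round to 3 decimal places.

1.464 nats

H(S) = −Σ p·ln p.
  −(0.36)·ln(0.36) = 0.3678
  −(0.14)·ln(0.14) = 0.2753
  −(0.05)·ln(0.05) = 0.1498
  −(0.22)·ln(0.22) = 0.3331
  −(0.23)·ln(0.23) = 0.3380
Sum: 0.3678 + 0.2753 + 0.1498 + 0.3331 + 0.3380 = 1.464 nats.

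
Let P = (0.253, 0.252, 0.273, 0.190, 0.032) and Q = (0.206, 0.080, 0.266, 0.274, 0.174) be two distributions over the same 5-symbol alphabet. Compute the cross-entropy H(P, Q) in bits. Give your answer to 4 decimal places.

2.4521 bits

H(P,Q) = −Σ p·log₂ q.
  −0.253·log₂(0.206) = 0.57666
  −0.252·log₂(0.080) = 0.91825
  −0.273·log₂(0.266) = 0.52157
  −0.190·log₂(0.274) = 0.35487
  −0.032·log₂(0.174) = 0.08073
H(P,Q) = 2.4521 bits.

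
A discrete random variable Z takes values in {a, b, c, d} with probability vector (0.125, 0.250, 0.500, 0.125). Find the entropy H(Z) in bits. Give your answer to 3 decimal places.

H(Z) = −Σ p·log₂ p.
  −(0.125)·log₂(0.125) = 0.3750
  −(0.250)·log₂(0.250) = 0.5000
  −(0.500)·log₂(0.500) = 0.5000
  −(0.125)·log₂(0.125) = 0.3750
Sum: 0.3750 + 0.5000 + 0.5000 + 0.3750 = 1.750 bits.

1.750 bits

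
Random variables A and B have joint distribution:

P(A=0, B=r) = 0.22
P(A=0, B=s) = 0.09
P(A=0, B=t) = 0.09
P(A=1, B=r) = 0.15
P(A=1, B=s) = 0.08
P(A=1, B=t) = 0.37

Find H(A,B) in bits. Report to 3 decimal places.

2.339 bits

H(A,B) = −Σ p(x,y)·log₂ p(x,y) over all 6 cells.
  cell (0,r): −0.22·log₂0.22 = 0.4806
  cell (0,s): −0.09·log₂0.09 = 0.3127
  cell (0,t): −0.09·log₂0.09 = 0.3127
  cell (1,r): −0.15·log₂0.15 = 0.4105
  cell (1,s): −0.08·log₂0.08 = 0.2915
  cell (1,t): −0.37·log₂0.37 = 0.5307
Sum = 2.339 bits.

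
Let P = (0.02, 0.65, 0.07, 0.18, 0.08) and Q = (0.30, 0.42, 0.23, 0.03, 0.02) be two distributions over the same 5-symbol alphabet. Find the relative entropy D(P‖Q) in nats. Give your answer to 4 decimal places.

0.5799 nats

D(P‖Q) = Σ p·ln(p/q).
  0.02·ln(0.02/0.30) = -0.05416
  0.65·ln(0.65/0.42) = 0.28387
  0.07·ln(0.07/0.23) = -0.08327
  0.18·ln(0.18/0.03) = 0.32252
  0.08·ln(0.08/0.02) = 0.11090
D(P‖Q) = 0.5799 nats.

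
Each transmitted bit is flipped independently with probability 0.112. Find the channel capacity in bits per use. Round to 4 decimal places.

Binary symmetric channel: C = 1 − h₂(ε) where h₂ is the binary entropy function.
h₂(0.112) = −0.112·log₂0.112 − 0.888·log₂0.888 = 0.5059.
C = 1 − 0.5059 = 0.4941 bits per channel use.

0.4941 bits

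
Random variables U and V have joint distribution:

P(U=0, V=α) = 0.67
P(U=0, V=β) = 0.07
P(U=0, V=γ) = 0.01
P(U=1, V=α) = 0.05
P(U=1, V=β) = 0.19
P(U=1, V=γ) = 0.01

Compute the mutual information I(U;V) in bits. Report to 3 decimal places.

Marginals: p(U) = (0.7500, 0.2500), p(V) = (0.7200, 0.2600, 0.0200).
I(U;V) = Σ p(x,y)·log₂[p(x,y)/(p(x)p(y))].
  (0,α): 0.67·log₂(1.2407) = 0.2085
  (0,β): 0.07·log₂(0.3590) = -0.1035
  (0,γ): 0.01·log₂(0.6667) = -0.0058
  (1,α): 0.05·log₂(0.2778) = -0.0924
  (1,β): 0.19·log₂(2.9231) = 0.2940
  (1,γ): 0.01·log₂(2.0000) = 0.0100
Sum = 0.311 bits.

0.311 bits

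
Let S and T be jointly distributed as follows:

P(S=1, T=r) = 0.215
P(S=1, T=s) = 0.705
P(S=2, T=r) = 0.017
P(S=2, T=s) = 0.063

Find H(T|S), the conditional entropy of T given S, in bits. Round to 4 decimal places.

Marginals: p(S) = (0.9200, 0.0800), p(T) = (0.2320, 0.7680).
H(T|S) = Σ p(S) · H(T|S=·).
  S=1: p=0.9200, H(T|S=1) = 0.7844
  S=2: p=0.0800, H(T|S=2) = 0.7462
Weighted sum = 0.7813 bits.

0.7813 bits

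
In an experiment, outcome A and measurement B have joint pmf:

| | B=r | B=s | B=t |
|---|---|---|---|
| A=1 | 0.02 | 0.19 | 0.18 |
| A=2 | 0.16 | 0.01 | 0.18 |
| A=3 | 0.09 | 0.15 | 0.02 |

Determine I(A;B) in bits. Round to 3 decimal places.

0.352 bits

Marginals: p(A) = (0.3900, 0.3500, 0.2600), p(B) = (0.2700, 0.3500, 0.3800).
I(A;B) = Σ p(x,y)·log₂[p(x,y)/(p(x)p(y))].
  (1,r): 0.02·log₂(0.1899) = -0.0479
  (1,s): 0.19·log₂(1.3919) = 0.0906
  (1,t): 0.18·log₂(1.2146) = 0.0505
  (2,r): 0.16·log₂(1.6931) = 0.1215
  (2,s): 0.01·log₂(0.0816) = -0.0361
  (2,t): 0.18·log₂(1.3534) = 0.0786
  (3,r): 0.09·log₂(1.2821) = 0.0323
  (3,s): 0.15·log₂(1.6484) = 0.1082
  (3,t): 0.02·log₂(0.2024) = -0.0461
Sum = 0.352 bits.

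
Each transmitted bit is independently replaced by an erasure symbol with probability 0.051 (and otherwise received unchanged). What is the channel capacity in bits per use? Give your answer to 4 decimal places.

0.9490 bits

Binary erasure channel: capacity C = 1 − ε.
C = 1 − 0.051 = 0.9490 bits per channel use.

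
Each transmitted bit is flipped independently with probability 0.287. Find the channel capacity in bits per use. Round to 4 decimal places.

0.1352 bits

Binary symmetric channel: C = 1 − h₂(ε) where h₂ is the binary entropy function.
h₂(0.287) = −0.287·log₂0.287 − 0.713·log₂0.713 = 0.8648.
C = 1 − 0.8648 = 0.1352 bits per channel use.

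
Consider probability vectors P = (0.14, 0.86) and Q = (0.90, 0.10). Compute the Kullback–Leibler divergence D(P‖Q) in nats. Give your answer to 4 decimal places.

1.5900 nats

D(P‖Q) = Σ p·ln(p/q).
  0.14·ln(0.14/0.90) = -0.26051
  0.86·ln(0.86/0.10) = 1.85052
D(P‖Q) = 1.5900 nats.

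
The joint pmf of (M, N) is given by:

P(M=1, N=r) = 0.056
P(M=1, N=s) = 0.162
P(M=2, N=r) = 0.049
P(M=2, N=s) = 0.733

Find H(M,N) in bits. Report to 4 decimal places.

H(M,N) = −Σ p(x,y)·log₂ p(x,y) over all 4 cells.
  cell (1,r): −0.056·log₂0.056 = 0.23287
  cell (1,s): −0.162·log₂0.162 = 0.42540
  cell (2,r): −0.049·log₂0.049 = 0.21320
  cell (2,s): −0.733·log₂0.733 = 0.32847
Sum = 1.1999 bits.

1.1999 bits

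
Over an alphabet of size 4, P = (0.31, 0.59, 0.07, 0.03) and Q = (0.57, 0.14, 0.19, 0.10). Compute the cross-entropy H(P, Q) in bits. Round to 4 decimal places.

H(P,Q) = −Σ p·log₂ q.
  −0.31·log₂(0.57) = 0.25140
  −0.59·log₂(0.14) = 1.67354
  −0.07·log₂(0.19) = 0.16772
  −0.03·log₂(0.10) = 0.09966
H(P,Q) = 2.1923 bits.

2.1923 bits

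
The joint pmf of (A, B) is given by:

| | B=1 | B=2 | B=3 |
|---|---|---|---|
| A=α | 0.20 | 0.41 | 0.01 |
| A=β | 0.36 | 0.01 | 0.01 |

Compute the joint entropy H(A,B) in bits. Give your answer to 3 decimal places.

H(A,B) = −Σ p(x,y)·log₂ p(x,y) over all 6 cells.
  cell (α,1): −0.20·log₂0.20 = 0.4644
  cell (α,2): −0.41·log₂0.41 = 0.5274
  cell (α,3): −0.01·log₂0.01 = 0.0664
  cell (β,1): −0.36·log₂0.36 = 0.5306
  cell (β,2): −0.01·log₂0.01 = 0.0664
  cell (β,3): −0.01·log₂0.01 = 0.0664
Sum = 1.722 bits.

1.722 bits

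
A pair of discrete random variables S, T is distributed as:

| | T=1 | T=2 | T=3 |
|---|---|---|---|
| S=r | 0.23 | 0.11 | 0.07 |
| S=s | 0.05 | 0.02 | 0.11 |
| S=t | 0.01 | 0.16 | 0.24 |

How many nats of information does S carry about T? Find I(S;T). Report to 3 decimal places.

Marginals: p(S) = (0.4100, 0.1800, 0.4100), p(T) = (0.2900, 0.2900, 0.4200).
I(S;T) = H(S) + H(T) − H(S,T).
H(S) = 1.0398, H(T) = 1.0823, H(S,T) = 1.9196.
I(S;T) = 1.0398 + 1.0823 − 1.9196 = 0.203 nats.

0.203 nats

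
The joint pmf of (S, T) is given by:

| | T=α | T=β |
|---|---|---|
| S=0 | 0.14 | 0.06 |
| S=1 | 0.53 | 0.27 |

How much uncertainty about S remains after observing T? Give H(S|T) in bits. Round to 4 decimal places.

0.7212 bits

Marginals: p(S) = (0.2000, 0.8000), p(T) = (0.6700, 0.3300).
H(S|T) = Σ p(T) · H(S|T=·).
  T=α: p=0.6700, H(S|T=α) = 0.7395
  T=β: p=0.3300, H(S|T=β) = 0.6840
Weighted sum = 0.7212 bits.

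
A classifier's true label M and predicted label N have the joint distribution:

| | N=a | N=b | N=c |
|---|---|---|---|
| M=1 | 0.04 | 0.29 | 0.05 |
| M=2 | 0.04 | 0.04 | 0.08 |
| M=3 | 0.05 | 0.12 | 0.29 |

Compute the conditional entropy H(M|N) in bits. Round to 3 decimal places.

1.257 bits

Marginals: p(M) = (0.3800, 0.1600, 0.4600), p(N) = (0.1300, 0.4500, 0.4200).
H(M|N) = Σ p(N) · H(M|N=·).
  N=a: p=0.1300, H(M|N=a) = 1.5766
  N=b: p=0.4500, H(M|N=b) = 1.2274
  N=c: p=0.4200, H(M|N=c) = 1.1901
Weighted sum = 1.257 bits.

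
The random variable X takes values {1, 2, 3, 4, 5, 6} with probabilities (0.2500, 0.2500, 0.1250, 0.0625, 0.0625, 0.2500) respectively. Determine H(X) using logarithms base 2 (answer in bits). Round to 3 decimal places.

2.375 bits

H(X) = −Σ p·log₂ p.
  −(0.2500)·log₂(0.2500) = 0.5000
  −(0.2500)·log₂(0.2500) = 0.5000
  −(0.1250)·log₂(0.1250) = 0.3750
  −(0.0625)·log₂(0.0625) = 0.2500
  −(0.0625)·log₂(0.0625) = 0.2500
  −(0.2500)·log₂(0.2500) = 0.5000
Sum: 0.5000 + 0.5000 + 0.3750 + 0.2500 + 0.2500 + 0.5000 = 2.375 bits.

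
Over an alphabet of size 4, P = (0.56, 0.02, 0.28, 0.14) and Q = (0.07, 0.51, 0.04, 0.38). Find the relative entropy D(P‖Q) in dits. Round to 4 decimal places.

0.6535 dits

D(P‖Q) = Σ p·log₁₀(p/q).
  0.56·log₁₀(0.56/0.07) = 0.50573
  0.02·log₁₀(0.02/0.51) = -0.02813
  0.28·log₁₀(0.28/0.04) = 0.23663
  0.14·log₁₀(0.14/0.38) = -0.06071
D(P‖Q) = 0.6535 dits.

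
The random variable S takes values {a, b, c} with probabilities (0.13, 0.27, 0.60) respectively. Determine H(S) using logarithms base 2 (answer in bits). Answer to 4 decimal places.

H(S) = −Σ p·log₂ p.
  −(0.13)·log₂(0.13) = 0.38264
  −(0.27)·log₂(0.27) = 0.51002
  −(0.60)·log₂(0.60) = 0.44218
Sum: 0.38264 + 0.51002 + 0.44218 = 1.3348 bits.

1.3348 bits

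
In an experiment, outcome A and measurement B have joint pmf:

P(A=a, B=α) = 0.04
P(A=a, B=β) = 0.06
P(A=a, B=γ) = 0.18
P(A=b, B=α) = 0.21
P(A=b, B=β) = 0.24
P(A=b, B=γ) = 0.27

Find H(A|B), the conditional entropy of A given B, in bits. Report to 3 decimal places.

Chain rule: H(A|B) = H(A,B) − H(B).
Marginals: p(A) = (0.2800, 0.7200), p(B) = (0.2500, 0.3000, 0.4500).
H(A,B) = 2.3516 bits; H(B) = 1.5395 bits.
H(A|B) = 2.3516 − 1.5395 = 0.812 bits.

0.812 bits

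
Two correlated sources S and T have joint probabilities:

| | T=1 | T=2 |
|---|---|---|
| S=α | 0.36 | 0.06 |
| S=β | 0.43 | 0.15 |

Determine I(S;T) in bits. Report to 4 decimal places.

0.0147 bits

Marginals: p(S) = (0.4200, 0.5800), p(T) = (0.7900, 0.2100).
I(S;T) = Σ p(x,y)·log₂[p(x,y)/(p(x)p(y))].
  (α,1): 0.36·log₂(1.0850) = 0.04237
  (α,2): 0.06·log₂(0.6803) = -0.03335
  (β,1): 0.43·log₂(0.9385) = -0.03941
  (β,2): 0.15·log₂(1.2315) = 0.04507
Sum = 0.0147 bits.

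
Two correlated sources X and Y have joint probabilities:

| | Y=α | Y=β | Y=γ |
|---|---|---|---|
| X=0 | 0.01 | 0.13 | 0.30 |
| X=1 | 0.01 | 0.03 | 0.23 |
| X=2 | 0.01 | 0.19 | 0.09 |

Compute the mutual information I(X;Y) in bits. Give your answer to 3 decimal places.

0.148 bits

Marginals: p(X) = (0.4400, 0.2700, 0.2900), p(Y) = (0.0300, 0.3500, 0.6200).
I(X;Y) = Σ p(x,y)·log₂[p(x,y)/(p(x)p(y))].
  (0,α): 0.01·log₂(0.7576) = -0.0040
  (0,β): 0.13·log₂(0.8442) = -0.0318
  (0,γ): 0.30·log₂(1.0997) = 0.0411
  (1,α): 0.01·log₂(1.2346) = 0.0030
  (1,β): 0.03·log₂(0.3175) = -0.0497
  (1,γ): 0.23·log₂(1.3740) = 0.1054
  (2,α): 0.01·log₂(1.1494) = 0.0020
  (2,β): 0.19·log₂(1.8719) = 0.1719
  (2,γ): 0.09·log₂(0.5006) = -0.0899
Sum = 0.148 bits.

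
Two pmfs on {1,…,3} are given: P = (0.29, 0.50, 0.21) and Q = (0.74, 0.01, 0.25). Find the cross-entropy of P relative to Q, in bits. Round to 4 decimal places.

3.8679 bits

H(P,Q) = −Σ p·log₂ q.
  −0.29·log₂(0.74) = 0.12598
  −0.50·log₂(0.01) = 3.32193
  −0.21·log₂(0.25) = 0.42000
H(P,Q) = 3.8679 bits.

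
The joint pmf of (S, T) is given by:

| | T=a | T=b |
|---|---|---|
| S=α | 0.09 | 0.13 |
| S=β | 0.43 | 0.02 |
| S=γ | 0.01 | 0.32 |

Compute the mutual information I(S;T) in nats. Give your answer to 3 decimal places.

0.416 nats

Marginals: p(S) = (0.2200, 0.4500, 0.3300), p(T) = (0.5300, 0.4700).
I(S;T) = H(S) + H(T) − H(S,T).
H(S) = 1.0583, H(T) = 0.6913, H(S,T) = 1.3338.
I(S;T) = 1.0583 + 0.6913 − 1.3338 = 0.416 nats.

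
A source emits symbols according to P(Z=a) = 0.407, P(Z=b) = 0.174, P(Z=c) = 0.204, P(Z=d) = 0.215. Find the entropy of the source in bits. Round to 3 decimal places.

1.911 bits

H(Z) = −Σ p·log₂ p.
  −(0.407)·log₂(0.407) = 0.5278
  −(0.174)·log₂(0.174) = 0.4390
  −(0.204)·log₂(0.204) = 0.4678
  −(0.215)·log₂(0.215) = 0.4768
Sum: 0.5278 + 0.4390 + 0.4678 + 0.4768 = 1.911 bits.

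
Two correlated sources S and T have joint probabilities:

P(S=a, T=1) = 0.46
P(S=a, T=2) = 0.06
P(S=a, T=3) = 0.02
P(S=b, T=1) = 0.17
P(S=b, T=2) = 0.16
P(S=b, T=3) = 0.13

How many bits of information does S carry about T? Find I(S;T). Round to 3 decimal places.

Marginals: p(S) = (0.5400, 0.4600), p(T) = (0.6300, 0.2200, 0.1500).
I(S;T) = H(S) + H(T) − H(S,T).
H(S) = 0.9954, H(T) = 1.3111, H(S,T) = 2.1120.
I(S;T) = 0.9954 + 1.3111 − 2.1120 = 0.194 bits.

0.194 bits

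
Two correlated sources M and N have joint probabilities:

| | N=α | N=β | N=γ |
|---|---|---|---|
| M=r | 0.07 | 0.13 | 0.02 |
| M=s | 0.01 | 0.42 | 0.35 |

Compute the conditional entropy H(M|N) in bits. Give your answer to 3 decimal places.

Marginals: p(M) = (0.2200, 0.7800), p(N) = (0.0800, 0.5500, 0.3700).
H(M|N) = Σ p(N) · H(M|N=·).
  N=α: p=0.0800, H(M|N=α) = 0.5436
  N=β: p=0.5500, H(M|N=β) = 0.7889
  N=γ: p=0.3700, H(M|N=γ) = 0.3034
Weighted sum = 0.590 bits.

0.590 bits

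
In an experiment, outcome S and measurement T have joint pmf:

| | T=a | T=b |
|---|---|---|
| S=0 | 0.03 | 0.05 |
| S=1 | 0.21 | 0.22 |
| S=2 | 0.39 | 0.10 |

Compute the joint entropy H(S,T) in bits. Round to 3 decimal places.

H(S,T) = −Σ p(x,y)·log₂ p(x,y) over all 6 cells.
  cell (0,a): −0.03·log₂0.03 = 0.1518
  cell (0,b): −0.05·log₂0.05 = 0.2161
  cell (1,a): −0.21·log₂0.21 = 0.4728
  cell (1,b): −0.22·log₂0.22 = 0.4806
  cell (2,a): −0.39·log₂0.39 = 0.5298
  cell (2,b): −0.10·log₂0.10 = 0.3322
Sum = 2.183 bits.

2.183 bits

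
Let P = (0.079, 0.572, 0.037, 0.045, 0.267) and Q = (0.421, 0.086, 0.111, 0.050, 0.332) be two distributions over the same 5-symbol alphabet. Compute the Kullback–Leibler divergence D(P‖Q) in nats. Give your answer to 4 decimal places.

0.8481 nats

D(P‖Q) = Σ p·ln(p/q).
  0.079·ln(0.079/0.421) = -0.13218
  0.572·ln(0.572/0.086) = 1.08382
  0.037·ln(0.037/0.111) = -0.04065
  0.045·ln(0.045/0.050) = -0.00474
  0.267·ln(0.267/0.332) = -0.05818
D(P‖Q) = 0.8481 nats.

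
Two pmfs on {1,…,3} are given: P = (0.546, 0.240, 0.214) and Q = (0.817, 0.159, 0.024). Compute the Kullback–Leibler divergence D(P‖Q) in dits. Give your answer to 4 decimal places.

0.1507 dits

D(P‖Q) = Σ p·log₁₀(p/q).
  0.546·log₁₀(0.546/0.817) = -0.09557
  0.240·log₁₀(0.240/0.159) = 0.04292
  0.214·log₁₀(0.214/0.024) = 0.20334
D(P‖Q) = 0.1507 dits.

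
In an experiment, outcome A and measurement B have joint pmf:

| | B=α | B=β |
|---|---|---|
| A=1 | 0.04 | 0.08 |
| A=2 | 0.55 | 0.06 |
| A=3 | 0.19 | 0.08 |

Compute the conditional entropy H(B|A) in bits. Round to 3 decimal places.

0.630 bits

Chain rule: H(B|A) = H(A,B) − H(A).
Marginals: p(A) = (0.1200, 0.6100, 0.2700), p(B) = (0.7800, 0.2200).
H(A,B) = 1.9419 bits; H(A) = 1.3121 bits.
H(B|A) = 1.9419 − 1.3121 = 0.630 bits.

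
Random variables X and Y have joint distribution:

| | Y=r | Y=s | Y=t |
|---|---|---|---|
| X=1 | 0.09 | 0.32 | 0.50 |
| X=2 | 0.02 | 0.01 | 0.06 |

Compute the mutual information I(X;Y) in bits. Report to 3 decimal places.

0.021 bits

Marginals: p(X) = (0.9100, 0.0900), p(Y) = (0.1100, 0.3300, 0.5600).
I(X;Y) = H(X) + H(Y) − H(X,Y).
H(X) = 0.4365, H(Y) = 1.3465, H(X,Y) = 1.7615.
I(X;Y) = 0.4365 + 1.3465 − 1.7615 = 0.021 bits.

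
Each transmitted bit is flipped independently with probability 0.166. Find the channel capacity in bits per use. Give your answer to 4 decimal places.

0.3515 bits

Binary symmetric channel: C = 1 − h₂(ε) where h₂ is the binary entropy function.
h₂(0.166) = −0.166·log₂0.166 − 0.834·log₂0.834 = 0.6485.
C = 1 − 0.6485 = 0.3515 bits per channel use.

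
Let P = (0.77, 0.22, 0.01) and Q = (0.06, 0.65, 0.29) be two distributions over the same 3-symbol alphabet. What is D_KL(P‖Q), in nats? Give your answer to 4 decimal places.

1.6931 nats

D(P‖Q) = Σ p·ln(p/q).
  0.77·ln(0.77/0.06) = 1.96508
  0.22·ln(0.22/0.65) = -0.23834
  0.01·ln(0.01/0.29) = -0.03367
D(P‖Q) = 1.6931 nats.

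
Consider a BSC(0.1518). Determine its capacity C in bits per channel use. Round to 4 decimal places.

0.3857 bits

Binary symmetric channel: C = 1 − h₂(ε) where h₂ is the binary entropy function.
h₂(0.1518) = −0.1518·log₂0.1518 − 0.8482·log₂0.8482 = 0.6143.
C = 1 − 0.6143 = 0.3857 bits per channel use.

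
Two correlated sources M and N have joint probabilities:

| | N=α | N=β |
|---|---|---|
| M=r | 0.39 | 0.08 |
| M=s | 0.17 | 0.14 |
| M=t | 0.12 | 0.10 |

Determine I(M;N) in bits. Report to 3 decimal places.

0.068 bits

Marginals: p(M) = (0.4700, 0.3100, 0.2200), p(N) = (0.6800, 0.3200).
I(M;N) = Σ p(x,y)·log₂[p(x,y)/(p(x)p(y))].
  (r,α): 0.39·log₂(1.2203) = 0.1120
  (r,β): 0.08·log₂(0.5319) = -0.0729
  (s,α): 0.17·log₂(0.8065) = -0.0528
  (s,β): 0.14·log₂(1.4113) = 0.0696
  (t,α): 0.12·log₂(0.8021) = -0.0382
  (t,β): 0.10·log₂(1.4205) = 0.0506
Sum = 0.068 bits.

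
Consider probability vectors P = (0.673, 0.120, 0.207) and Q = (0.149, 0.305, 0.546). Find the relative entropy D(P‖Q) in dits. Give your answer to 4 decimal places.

0.3049 dits

D(P‖Q) = Σ p·log₁₀(p/q).
  0.673·log₁₀(0.673/0.149) = 0.44070
  0.120·log₁₀(0.120/0.305) = -0.04861
  0.207·log₁₀(0.207/0.546) = -0.08719
D(P‖Q) = 0.3049 dits.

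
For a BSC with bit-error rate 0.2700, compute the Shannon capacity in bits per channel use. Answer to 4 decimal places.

0.1585 bits

Binary symmetric channel: C = 1 − h₂(ε) where h₂ is the binary entropy function.
h₂(0.2700) = −0.2700·log₂0.2700 − 0.7300·log₂0.7300 = 0.8415.
C = 1 − 0.8415 = 0.1585 bits per channel use.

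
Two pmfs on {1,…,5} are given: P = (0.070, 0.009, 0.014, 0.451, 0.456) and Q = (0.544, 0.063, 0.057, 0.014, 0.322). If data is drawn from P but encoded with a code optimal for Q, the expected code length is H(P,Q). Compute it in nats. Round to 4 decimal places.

H(P,Q) = −Σ p·ln q.
  −0.070·ln(0.544) = 0.04262
  −0.009·ln(0.063) = 0.02488
  −0.014·ln(0.057) = 0.04011
  −0.451·ln(0.014) = 1.92518
  −0.456·ln(0.322) = 0.51674
H(P,Q) = 2.5495 nats.

2.5495 nats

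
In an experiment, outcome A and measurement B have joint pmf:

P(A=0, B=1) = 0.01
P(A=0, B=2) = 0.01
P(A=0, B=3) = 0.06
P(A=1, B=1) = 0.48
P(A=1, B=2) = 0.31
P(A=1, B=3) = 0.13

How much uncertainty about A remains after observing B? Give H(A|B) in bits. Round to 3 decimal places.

Chain rule: H(A|B) = H(A,B) − H(B).
Marginals: p(A) = (0.0800, 0.9200), p(B) = (0.4900, 0.3200, 0.1900).
H(A,B) = 1.7911 bits; H(B) = 1.4855 bits.
H(A|B) = 1.7911 − 1.4855 = 0.306 bits.

0.306 bits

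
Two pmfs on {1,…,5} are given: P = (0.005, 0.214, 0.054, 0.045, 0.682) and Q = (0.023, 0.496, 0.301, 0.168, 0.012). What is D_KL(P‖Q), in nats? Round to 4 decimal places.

D(P‖Q) = Σ p·ln(p/q).
  0.005·ln(0.005/0.023) = -0.00763
  0.214·ln(0.214/0.496) = -0.17989
  0.054·ln(0.054/0.301) = -0.09278
  0.045·ln(0.045/0.168) = -0.05928
  0.682·ln(0.682/0.012) = 2.75536
D(P‖Q) = 2.4158 nats.

2.4158 nats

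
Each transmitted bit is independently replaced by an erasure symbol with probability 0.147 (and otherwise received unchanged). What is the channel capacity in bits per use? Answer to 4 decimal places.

Binary erasure channel: capacity C = 1 − ε.
C = 1 − 0.147 = 0.8530 bits per channel use.

0.8530 bits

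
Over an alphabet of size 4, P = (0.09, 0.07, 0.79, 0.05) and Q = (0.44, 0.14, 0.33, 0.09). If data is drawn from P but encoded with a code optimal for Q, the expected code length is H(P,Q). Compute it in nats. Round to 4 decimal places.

H(P,Q) = −Σ p·ln q.
  −0.09·ln(0.44) = 0.07389
  −0.07·ln(0.14) = 0.13763
  −0.79·ln(0.33) = 0.87584
  −0.05·ln(0.09) = 0.12040
H(P,Q) = 1.2078 nats.

1.2078 nats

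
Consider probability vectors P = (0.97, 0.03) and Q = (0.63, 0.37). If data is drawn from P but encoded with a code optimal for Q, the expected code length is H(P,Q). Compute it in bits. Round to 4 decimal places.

H(P,Q) = −Σ p·log₂ q.
  −0.97·log₂(0.63) = 0.64658
  −0.03·log₂(0.37) = 0.04303
H(P,Q) = 0.6896 bits.

0.6896 bits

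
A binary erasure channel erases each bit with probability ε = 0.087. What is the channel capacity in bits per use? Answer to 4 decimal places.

Binary erasure channel: capacity C = 1 − ε.
C = 1 − 0.087 = 0.9130 bits per channel use.

0.9130 bits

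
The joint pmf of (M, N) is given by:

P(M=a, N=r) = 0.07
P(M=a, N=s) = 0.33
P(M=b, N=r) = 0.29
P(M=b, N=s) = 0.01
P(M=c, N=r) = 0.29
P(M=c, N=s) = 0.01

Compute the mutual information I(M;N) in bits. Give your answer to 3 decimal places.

0.540 bits

Marginals: p(M) = (0.4000, 0.3000, 0.3000), p(N) = (0.6500, 0.3500).
I(M;N) = H(M) + H(N) − H(M,N).
H(M) = 1.5710, H(N) = 0.9341, H(M,N) = 1.9651.
I(M;N) = 1.5710 + 0.9341 − 1.9651 = 0.540 bits.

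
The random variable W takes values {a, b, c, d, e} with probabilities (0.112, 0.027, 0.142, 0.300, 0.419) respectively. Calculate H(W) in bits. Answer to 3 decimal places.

1.941 bits

H(W) = −Σ p·log₂ p.
  −(0.112)·log₂(0.112) = 0.3537
  −(0.027)·log₂(0.027) = 0.1407
  −(0.142)·log₂(0.142) = 0.3999
  −(0.300)·log₂(0.300) = 0.5211
  −(0.419)·log₂(0.419) = 0.5258
Sum: 0.3537 + 0.1407 + 0.3999 + 0.5211 + 0.5258 = 1.941 bits.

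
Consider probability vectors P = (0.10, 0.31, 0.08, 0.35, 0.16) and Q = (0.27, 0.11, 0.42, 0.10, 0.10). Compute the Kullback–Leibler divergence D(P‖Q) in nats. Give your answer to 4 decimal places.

0.6029 nats

D(P‖Q) = Σ p·ln(p/q).
  0.10·ln(0.10/0.27) = -0.09933
  0.31·ln(0.31/0.11) = 0.32119
  0.08·ln(0.08/0.42) = -0.13266
  0.35·ln(0.35/0.10) = 0.43847
  0.16·ln(0.16/0.10) = 0.07520
D(P‖Q) = 0.6029 nats.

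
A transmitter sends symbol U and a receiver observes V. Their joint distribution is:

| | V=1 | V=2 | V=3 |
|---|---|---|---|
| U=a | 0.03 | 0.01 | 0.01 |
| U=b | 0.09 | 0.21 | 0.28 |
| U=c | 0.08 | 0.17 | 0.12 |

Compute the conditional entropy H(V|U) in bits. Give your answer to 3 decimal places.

Chain rule: H(V|U) = H(U,V) − H(U).
Marginals: p(U) = (0.0500, 0.5800, 0.3700), p(V) = (0.2000, 0.3900, 0.4100).
H(U,V) = 2.6775 bits; H(U) = 1.2026 bits.
H(V|U) = 2.6775 − 1.2026 = 1.475 bits.

1.475 bits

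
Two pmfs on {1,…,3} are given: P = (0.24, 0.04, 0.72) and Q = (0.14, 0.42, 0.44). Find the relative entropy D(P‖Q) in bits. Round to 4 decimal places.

0.5625 bits

D(P‖Q) = Σ p·log₂(p/q).
  0.24·log₂(0.24/0.14) = 0.18663
  0.04·log₂(0.04/0.42) = -0.13569
  0.72·log₂(0.72/0.44) = 0.51156
D(P‖Q) = 0.5625 bits.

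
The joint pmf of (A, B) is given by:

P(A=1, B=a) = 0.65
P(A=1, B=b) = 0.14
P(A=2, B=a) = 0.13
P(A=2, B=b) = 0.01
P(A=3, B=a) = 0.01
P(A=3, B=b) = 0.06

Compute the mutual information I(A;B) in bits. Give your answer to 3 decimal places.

Marginals: p(A) = (0.7900, 0.1400, 0.0700), p(B) = (0.7900, 0.2100).
I(A;B) = Σ p(x,y)·log₂[p(x,y)/(p(x)p(y))].
  (1,a): 0.65·log₂(1.0415) = 0.0381
  (1,b): 0.14·log₂(0.8439) = -0.0343
  (2,a): 0.13·log₂(1.1754) = 0.0303
  (2,b): 0.01·log₂(0.3401) = -0.0156
  (3,a): 0.01·log₂(0.1808) = -0.0247
  (3,b): 0.06·log₂(4.0816) = 0.1217
Sum = 0.116 bits.

0.116 bits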